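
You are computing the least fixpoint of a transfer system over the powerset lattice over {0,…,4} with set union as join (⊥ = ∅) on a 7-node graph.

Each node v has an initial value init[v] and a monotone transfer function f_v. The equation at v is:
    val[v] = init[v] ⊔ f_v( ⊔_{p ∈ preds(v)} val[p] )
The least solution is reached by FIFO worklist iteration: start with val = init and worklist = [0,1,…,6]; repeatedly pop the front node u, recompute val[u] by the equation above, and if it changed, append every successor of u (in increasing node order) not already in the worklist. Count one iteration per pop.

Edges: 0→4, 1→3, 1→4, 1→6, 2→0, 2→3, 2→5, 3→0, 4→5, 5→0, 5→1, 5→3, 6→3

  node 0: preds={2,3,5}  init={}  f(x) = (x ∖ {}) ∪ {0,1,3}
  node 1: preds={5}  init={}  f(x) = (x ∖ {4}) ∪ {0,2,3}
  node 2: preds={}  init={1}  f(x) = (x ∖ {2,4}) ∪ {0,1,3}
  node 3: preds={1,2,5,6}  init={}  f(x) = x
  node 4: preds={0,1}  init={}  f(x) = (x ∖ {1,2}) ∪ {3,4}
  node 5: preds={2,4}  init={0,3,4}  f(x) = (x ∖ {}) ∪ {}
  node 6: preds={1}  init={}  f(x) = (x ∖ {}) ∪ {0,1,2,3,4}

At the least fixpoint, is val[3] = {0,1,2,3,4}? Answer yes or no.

Worklist (12 pops):
  #1 pop 0: in={0,1,3,4} → {0,1,3,4} (was {}); enqueue []
  #2 pop 1: in={0,3,4} → {0,2,3} (was {}); enqueue []
  #3 pop 2: in={} → {0,1,3} (was {1}); enqueue [0]
  #4 pop 3: in={0,1,2,3,4} → {0,1,2,3,4} (was {}); enqueue []
  #5 pop 4: in={0,1,2,3,4} → {0,3,4} (was {}); enqueue []
  #6 pop 5: in={0,1,3,4} → {0,1,3,4} (was {0,3,4}); enqueue [1,3]
  #7 pop 6: in={0,2,3} → {0,1,2,3,4} (was {}); enqueue []
  #8 pop 0: in={0,1,2,3,4} → {0,1,2,3,4} (was {0,1,3,4}); enqueue [4]
  #9 pop 1: in={0,1,3,4} → {0,1,2,3} (was {0,2,3}); enqueue [6]
  #10 pop 3: in={0,1,2,3,4} → {0,1,2,3,4} (no change)
  #11 pop 4: in={0,1,2,3,4} → {0,3,4} (no change)
  #12 pop 6: in={0,1,2,3} → {0,1,2,3,4} (no change)

Fixpoint:
  val[0] = {0,1,2,3,4}
  val[1] = {0,1,2,3}
  val[2] = {0,1,3}
  val[3] = {0,1,2,3,4}
  val[4] = {0,3,4}
  val[5] = {0,1,3,4}
  val[6] = {0,1,2,3,4}

yes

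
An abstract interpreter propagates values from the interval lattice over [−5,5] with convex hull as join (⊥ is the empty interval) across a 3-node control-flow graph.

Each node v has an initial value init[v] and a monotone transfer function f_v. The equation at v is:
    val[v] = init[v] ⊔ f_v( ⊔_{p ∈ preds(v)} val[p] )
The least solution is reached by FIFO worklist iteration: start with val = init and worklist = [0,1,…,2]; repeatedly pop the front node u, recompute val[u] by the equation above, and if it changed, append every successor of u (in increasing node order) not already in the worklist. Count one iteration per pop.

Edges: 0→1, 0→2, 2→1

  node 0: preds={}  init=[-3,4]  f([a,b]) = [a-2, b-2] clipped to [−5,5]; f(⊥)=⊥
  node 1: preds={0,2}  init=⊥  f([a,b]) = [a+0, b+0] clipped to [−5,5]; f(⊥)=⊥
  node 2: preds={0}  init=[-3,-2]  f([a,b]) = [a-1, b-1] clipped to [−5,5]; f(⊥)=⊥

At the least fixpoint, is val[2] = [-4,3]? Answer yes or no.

Iteration log — 4 steps:
  step 1. node 0  ⊔preds=⊥  new=[-3,4]  stable
  step 2. node 1  ⊔preds=[-3,4]  new=[-3,4]  old=⊥  +wl: 
  step 3. node 2  ⊔preds=[-3,4]  new=[-4,3]  old=[-3,-2]  +wl: 1
  step 4. node 1  ⊔preds=[-4,4]  new=[-4,4]  old=[-3,4]  +wl: 

Least fixpoint reached:
  node 0: [-3,4]
  node 1: [-4,4]
  node 2: [-4,3]

yes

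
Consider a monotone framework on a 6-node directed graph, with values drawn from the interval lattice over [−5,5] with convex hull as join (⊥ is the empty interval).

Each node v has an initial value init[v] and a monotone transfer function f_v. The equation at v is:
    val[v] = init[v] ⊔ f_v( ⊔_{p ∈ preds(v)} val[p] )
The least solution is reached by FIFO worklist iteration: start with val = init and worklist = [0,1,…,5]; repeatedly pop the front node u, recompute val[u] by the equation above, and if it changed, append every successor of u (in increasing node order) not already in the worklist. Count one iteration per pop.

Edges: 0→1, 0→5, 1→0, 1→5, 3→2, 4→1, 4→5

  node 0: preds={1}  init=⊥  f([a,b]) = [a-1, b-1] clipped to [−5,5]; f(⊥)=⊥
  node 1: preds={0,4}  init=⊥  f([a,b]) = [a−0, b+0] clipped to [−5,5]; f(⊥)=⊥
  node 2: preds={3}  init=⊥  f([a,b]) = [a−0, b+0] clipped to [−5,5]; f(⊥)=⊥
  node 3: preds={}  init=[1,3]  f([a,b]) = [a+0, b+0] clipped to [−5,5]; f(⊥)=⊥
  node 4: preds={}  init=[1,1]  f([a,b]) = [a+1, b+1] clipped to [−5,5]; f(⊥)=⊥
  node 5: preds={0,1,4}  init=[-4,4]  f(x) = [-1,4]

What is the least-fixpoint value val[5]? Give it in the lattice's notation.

Iteration log — 25 steps:
  step 1. node 0  ⊔preds=⊥  new=⊥  stable
  step 2. node 1  ⊔preds=[1,1]  new=[1,1]  old=⊥  +wl: 0
  step 3. node 2  ⊔preds=[1,3]  new=[1,3]  old=⊥  +wl: 
  step 4. node 3  ⊔preds=⊥  new=[1,3]  stable
  step 5. node 4  ⊔preds=⊥  new=[1,1]  stable
  step 6. node 5  ⊔preds=[1,1]  new=[-4,4]  stable
  step 7. node 0  ⊔preds=[1,1]  new=[0,0]  old=⊥  +wl: 1,5
  step 8. node 1  ⊔preds=[0,1]  new=[0,1]  old=[1,1]  +wl: 0
  step 9. node 5  ⊔preds=[0,1]  new=[-4,4]  stable
  step 10. node 0  ⊔preds=[0,1]  new=[-1,0]  old=[0,0]  +wl: 1,5
  step 11. node 1  ⊔preds=[-1,1]  new=[-1,1]  old=[0,1]  +wl: 0
  step 12. node 5  ⊔preds=[-1,1]  new=[-4,4]  stable
  step 13. node 0  ⊔preds=[-1,1]  new=[-2,0]  old=[-1,0]  +wl: 1,5
  step 14. node 1  ⊔preds=[-2,1]  new=[-2,1]  old=[-1,1]  +wl: 0
  step 15. node 5  ⊔preds=[-2,1]  new=[-4,4]  stable
  step 16. node 0  ⊔preds=[-2,1]  new=[-3,0]  old=[-2,0]  +wl: 1,5
  step 17. node 1  ⊔preds=[-3,1]  new=[-3,1]  old=[-2,1]  +wl: 0
  step 18. node 5  ⊔preds=[-3,1]  new=[-4,4]  stable
  step 19. node 0  ⊔preds=[-3,1]  new=[-4,0]  old=[-3,0]  +wl: 1,5
  step 20. node 1  ⊔preds=[-4,1]  new=[-4,1]  old=[-3,1]  +wl: 0
  step 21. node 5  ⊔preds=[-4,1]  new=[-4,4]  stable
  step 22. node 0  ⊔preds=[-4,1]  new=[-5,0]  old=[-4,0]  +wl: 1,5
  step 23. node 1  ⊔preds=[-5,1]  new=[-5,1]  old=[-4,1]  +wl: 0
  step 24. node 5  ⊔preds=[-5,1]  new=[-4,4]  stable
  step 25. node 0  ⊔preds=[-5,1]  new=[-5,0]  stable

Least fixpoint reached:
  node 0: [-5,0]
  node 1: [-5,1]
  node 2: [1,3]
  node 3: [1,3]
  node 4: [1,1]
  node 5: [-4,4]

[-4,4]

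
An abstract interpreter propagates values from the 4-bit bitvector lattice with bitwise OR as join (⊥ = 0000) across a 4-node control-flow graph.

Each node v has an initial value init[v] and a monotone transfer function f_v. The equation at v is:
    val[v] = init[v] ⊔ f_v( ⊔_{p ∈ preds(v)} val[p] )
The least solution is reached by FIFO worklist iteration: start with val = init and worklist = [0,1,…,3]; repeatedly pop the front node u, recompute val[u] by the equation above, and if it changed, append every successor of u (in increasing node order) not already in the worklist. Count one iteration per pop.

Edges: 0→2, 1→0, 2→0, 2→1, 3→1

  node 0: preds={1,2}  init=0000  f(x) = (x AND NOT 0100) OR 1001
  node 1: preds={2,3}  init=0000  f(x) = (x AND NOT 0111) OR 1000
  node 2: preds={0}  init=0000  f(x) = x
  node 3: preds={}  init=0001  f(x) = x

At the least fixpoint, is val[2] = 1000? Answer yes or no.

no

Trace (6 dequeues):
  [1] u=0 | in 0000 | out 1001 | prev 0000 | push {}
  [2] u=1 | in 0001 | out 1000 | prev 0000 | push {0}
  [3] u=2 | in 1001 | out 1001 | prev 0000 | push {1}
  [4] u=3 | in 0000 | out 0001 | ==
  [5] u=0 | in 1001 | out 1001 | ==
  [6] u=1 | in 1001 | out 1000 | ==

Converged values:
  [0] 1001
  [1] 1000
  [2] 1001
  [3] 0001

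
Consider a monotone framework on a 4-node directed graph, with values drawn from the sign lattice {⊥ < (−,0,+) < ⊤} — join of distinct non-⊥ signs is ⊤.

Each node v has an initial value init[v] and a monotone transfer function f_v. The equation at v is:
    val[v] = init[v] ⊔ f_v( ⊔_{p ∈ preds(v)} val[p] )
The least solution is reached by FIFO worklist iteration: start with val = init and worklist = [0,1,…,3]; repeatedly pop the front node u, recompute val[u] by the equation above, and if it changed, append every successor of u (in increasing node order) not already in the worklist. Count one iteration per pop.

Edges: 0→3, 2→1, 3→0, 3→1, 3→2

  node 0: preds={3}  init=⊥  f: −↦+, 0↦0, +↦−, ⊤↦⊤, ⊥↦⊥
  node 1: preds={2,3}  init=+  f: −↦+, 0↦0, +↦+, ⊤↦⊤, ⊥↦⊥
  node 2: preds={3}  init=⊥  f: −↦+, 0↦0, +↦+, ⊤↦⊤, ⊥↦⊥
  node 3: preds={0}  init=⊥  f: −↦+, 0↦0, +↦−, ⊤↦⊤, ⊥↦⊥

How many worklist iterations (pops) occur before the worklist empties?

4

Trace (4 dequeues):
  [1] u=0 | in ⊥ | out ⊥ | ==
  [2] u=1 | in ⊥ | out + | ==
  [3] u=2 | in ⊥ | out ⊥ | ==
  [4] u=3 | in ⊥ | out ⊥ | ==

Converged values:
  [0] ⊥
  [1] +
  [2] ⊥
  [3] ⊥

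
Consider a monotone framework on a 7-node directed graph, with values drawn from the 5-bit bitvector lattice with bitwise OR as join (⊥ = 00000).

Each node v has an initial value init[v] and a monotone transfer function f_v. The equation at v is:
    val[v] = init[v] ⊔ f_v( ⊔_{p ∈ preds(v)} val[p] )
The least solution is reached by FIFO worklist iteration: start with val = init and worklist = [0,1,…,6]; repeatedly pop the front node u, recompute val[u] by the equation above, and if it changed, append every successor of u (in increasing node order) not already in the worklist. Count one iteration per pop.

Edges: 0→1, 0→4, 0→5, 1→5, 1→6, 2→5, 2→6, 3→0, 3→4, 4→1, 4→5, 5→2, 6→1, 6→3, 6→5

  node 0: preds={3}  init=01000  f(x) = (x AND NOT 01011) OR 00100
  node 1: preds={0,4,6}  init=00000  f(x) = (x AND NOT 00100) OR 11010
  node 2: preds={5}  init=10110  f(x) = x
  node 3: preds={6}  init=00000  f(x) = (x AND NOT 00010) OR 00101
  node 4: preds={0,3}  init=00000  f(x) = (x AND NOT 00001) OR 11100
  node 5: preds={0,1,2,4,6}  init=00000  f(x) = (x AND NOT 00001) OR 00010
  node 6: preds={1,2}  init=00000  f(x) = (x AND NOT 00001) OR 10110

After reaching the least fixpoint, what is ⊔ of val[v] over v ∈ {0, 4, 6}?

11110

Worklist (17 pops):
  #1 pop 0: in=00000 → 01100 (was 01000); enqueue []
  #2 pop 1: in=01100 → 11010 (was 00000); enqueue []
  #3 pop 2: in=00000 → 10110 (no change)
  #4 pop 3: in=00000 → 00101 (was 00000); enqueue [0]
  #5 pop 4: in=01101 → 11100 (was 00000); enqueue [1]
  #6 pop 5: in=11110 → 11110 (was 00000); enqueue [2]
  #7 pop 6: in=11110 → 11110 (was 00000); enqueue [3,5]
  #8 pop 0: in=00101 → 01100 (no change)
  #9 pop 1: in=11110 → 11010 (no change)
  #10 pop 2: in=11110 → 11110 (was 10110); enqueue [6]
  #11 pop 3: in=11110 → 11101 (was 00101); enqueue [0,4]
  #12 pop 5: in=11110 → 11110 (no change)
  #13 pop 6: in=11110 → 11110 (no change)
  #14 pop 0: in=11101 → 11100 (was 01100); enqueue [1,5]
  #15 pop 4: in=11101 → 11100 (no change)
  #16 pop 1: in=11110 → 11010 (no change)
  #17 pop 5: in=11110 → 11110 (no change)

Fixpoint:
  val[0] = 11100
  val[1] = 11010
  val[2] = 11110
  val[3] = 11101
  val[4] = 11100
  val[5] = 11110
  val[6] = 11110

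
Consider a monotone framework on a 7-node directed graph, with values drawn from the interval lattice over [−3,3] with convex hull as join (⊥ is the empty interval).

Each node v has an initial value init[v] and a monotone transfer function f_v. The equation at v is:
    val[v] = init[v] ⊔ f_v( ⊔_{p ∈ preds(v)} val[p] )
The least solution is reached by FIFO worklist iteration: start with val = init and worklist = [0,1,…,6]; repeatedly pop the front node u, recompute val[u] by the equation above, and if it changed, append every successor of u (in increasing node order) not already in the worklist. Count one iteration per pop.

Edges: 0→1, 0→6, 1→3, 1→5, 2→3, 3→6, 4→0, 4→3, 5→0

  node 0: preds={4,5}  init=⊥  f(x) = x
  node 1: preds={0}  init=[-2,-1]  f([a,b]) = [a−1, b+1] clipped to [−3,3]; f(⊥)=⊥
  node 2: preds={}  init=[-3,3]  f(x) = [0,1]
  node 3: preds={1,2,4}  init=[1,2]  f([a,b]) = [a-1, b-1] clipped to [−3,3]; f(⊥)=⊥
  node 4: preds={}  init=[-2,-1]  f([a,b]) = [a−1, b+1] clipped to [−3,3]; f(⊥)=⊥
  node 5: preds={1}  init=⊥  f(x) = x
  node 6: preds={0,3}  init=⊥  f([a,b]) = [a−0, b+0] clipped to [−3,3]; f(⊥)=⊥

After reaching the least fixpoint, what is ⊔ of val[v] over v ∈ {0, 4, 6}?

[-3,3]

Trace (25 dequeues):
  [1] u=0 | in [-2,-1] | out [-2,-1] | prev ⊥ | push {}
  [2] u=1 | in [-2,-1] | out [-3,0] | prev [-2,-1] | push {}
  [3] u=2 | in ⊥ | out [-3,3] | ==
  [4] u=3 | in [-3,3] | out [-3,2] | prev [1,2] | push {}
  [5] u=4 | in ⊥ | out [-2,-1] | ==
  [6] u=5 | in [-3,0] | out [-3,0] | prev ⊥ | push {0}
  [7] u=6 | in [-3,2] | out [-3,2] | prev ⊥ | push {}
  [8] u=0 | in [-3,0] | out [-3,0] | prev [-2,-1] | push {1,6}
  [9] u=1 | in [-3,0] | out [-3,1] | prev [-3,0] | push {3,5}
  [10] u=6 | in [-3,2] | out [-3,2] | ==
  [11] u=3 | in [-3,3] | out [-3,2] | ==
  [12] u=5 | in [-3,1] | out [-3,1] | prev [-3,0] | push {0}
  [13] u=0 | in [-3,1] | out [-3,1] | prev [-3,0] | push {1,6}
  [14] u=1 | in [-3,1] | out [-3,2] | prev [-3,1] | push {3,5}
  [15] u=6 | in [-3,2] | out [-3,2] | ==
  [16] u=3 | in [-3,3] | out [-3,2] | ==
  [17] u=5 | in [-3,2] | out [-3,2] | prev [-3,1] | push {0}
  [18] u=0 | in [-3,2] | out [-3,2] | prev [-3,1] | push {1,6}
  [19] u=1 | in [-3,2] | out [-3,3] | prev [-3,2] | push {3,5}
  [20] u=6 | in [-3,2] | out [-3,2] | ==
  [21] u=3 | in [-3,3] | out [-3,2] | ==
  [22] u=5 | in [-3,3] | out [-3,3] | prev [-3,2] | push {0}
  [23] u=0 | in [-3,3] | out [-3,3] | prev [-3,2] | push {1,6}
  [24] u=1 | in [-3,3] | out [-3,3] | ==
  [25] u=6 | in [-3,3] | out [-3,3] | prev [-3,2] | push {}

Converged values:
  [0] [-3,3]
  [1] [-3,3]
  [2] [-3,3]
  [3] [-3,2]
  [4] [-2,-1]
  [5] [-3,3]
  [6] [-3,3]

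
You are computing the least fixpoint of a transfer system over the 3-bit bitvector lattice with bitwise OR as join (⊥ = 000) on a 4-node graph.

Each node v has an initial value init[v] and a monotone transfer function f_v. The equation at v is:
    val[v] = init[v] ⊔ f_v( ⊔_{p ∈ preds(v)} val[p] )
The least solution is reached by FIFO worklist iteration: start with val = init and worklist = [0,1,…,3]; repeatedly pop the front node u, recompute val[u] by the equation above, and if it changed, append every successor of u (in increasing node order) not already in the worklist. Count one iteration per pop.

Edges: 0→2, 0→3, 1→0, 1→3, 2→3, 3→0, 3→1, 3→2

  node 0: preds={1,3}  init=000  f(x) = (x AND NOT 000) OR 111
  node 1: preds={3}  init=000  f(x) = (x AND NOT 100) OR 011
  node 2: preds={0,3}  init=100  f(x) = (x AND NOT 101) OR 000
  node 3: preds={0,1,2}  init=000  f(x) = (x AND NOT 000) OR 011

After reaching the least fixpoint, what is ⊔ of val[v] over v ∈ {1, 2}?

Worklist (7 pops):
  #1 pop 0: in=000 → 111 (was 000); enqueue []
  #2 pop 1: in=000 → 011 (was 000); enqueue [0]
  #3 pop 2: in=111 → 110 (was 100); enqueue []
  #4 pop 3: in=111 → 111 (was 000); enqueue [1,2]
  #5 pop 0: in=111 → 111 (no change)
  #6 pop 1: in=111 → 011 (no change)
  #7 pop 2: in=111 → 110 (no change)

Fixpoint:
  val[0] = 111
  val[1] = 011
  val[2] = 110
  val[3] = 111

111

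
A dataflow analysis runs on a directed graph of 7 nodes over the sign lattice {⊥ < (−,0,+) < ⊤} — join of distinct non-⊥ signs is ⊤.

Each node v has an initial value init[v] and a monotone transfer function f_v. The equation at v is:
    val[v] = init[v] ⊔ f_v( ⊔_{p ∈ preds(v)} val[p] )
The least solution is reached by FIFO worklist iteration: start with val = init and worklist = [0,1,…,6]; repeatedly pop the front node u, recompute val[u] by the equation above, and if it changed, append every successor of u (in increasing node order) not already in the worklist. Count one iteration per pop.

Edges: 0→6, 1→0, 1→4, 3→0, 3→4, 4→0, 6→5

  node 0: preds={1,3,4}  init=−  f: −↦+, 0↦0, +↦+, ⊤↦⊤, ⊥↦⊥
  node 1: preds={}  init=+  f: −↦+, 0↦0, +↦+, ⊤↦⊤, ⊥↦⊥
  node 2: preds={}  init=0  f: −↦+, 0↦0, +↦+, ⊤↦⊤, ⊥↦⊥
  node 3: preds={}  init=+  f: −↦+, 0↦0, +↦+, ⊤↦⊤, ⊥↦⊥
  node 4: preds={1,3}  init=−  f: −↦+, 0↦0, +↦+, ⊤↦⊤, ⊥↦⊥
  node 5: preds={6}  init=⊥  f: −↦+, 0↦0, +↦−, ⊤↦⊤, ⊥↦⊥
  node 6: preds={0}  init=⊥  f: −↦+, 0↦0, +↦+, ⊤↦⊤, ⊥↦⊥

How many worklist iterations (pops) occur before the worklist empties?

9

Iteration log — 9 steps:
  step 1. node 0  ⊔preds=⊤  new=⊤  old=−  +wl: 
  step 2. node 1  ⊔preds=⊥  new=+  stable
  step 3. node 2  ⊔preds=⊥  new=0  stable
  step 4. node 3  ⊔preds=⊥  new=+  stable
  step 5. node 4  ⊔preds=+  new=⊤  old=−  +wl: 0
  step 6. node 5  ⊔preds=⊥  new=⊥  stable
  step 7. node 6  ⊔preds=⊤  new=⊤  old=⊥  +wl: 5
  step 8. node 0  ⊔preds=⊤  new=⊤  stable
  step 9. node 5  ⊔preds=⊤  new=⊤  old=⊥  +wl: 

Least fixpoint reached:
  node 0: ⊤
  node 1: +
  node 2: 0
  node 3: +
  node 4: ⊤
  node 5: ⊤
  node 6: ⊤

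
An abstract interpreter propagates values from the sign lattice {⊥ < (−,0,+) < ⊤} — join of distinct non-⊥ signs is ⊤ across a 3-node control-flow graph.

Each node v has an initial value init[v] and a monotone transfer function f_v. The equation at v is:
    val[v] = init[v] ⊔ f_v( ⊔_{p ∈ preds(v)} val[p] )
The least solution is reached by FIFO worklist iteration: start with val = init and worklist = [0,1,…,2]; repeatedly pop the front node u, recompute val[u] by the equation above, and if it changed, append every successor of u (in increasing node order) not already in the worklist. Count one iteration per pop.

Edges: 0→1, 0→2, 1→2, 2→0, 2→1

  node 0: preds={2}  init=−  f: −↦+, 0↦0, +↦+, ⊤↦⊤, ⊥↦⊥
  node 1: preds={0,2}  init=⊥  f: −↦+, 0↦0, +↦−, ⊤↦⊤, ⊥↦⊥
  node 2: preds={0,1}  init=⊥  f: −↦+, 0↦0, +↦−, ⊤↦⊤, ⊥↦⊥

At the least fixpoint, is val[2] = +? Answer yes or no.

Worklist (6 pops):
  #1 pop 0: in=⊥ → − (no change)
  #2 pop 1: in=− → + (was ⊥); enqueue []
  #3 pop 2: in=⊤ → ⊤ (was ⊥); enqueue [0,1]
  #4 pop 0: in=⊤ → ⊤ (was −); enqueue [2]
  #5 pop 1: in=⊤ → ⊤ (was +); enqueue []
  #6 pop 2: in=⊤ → ⊤ (no change)

Fixpoint:
  val[0] = ⊤
  val[1] = ⊤
  val[2] = ⊤

no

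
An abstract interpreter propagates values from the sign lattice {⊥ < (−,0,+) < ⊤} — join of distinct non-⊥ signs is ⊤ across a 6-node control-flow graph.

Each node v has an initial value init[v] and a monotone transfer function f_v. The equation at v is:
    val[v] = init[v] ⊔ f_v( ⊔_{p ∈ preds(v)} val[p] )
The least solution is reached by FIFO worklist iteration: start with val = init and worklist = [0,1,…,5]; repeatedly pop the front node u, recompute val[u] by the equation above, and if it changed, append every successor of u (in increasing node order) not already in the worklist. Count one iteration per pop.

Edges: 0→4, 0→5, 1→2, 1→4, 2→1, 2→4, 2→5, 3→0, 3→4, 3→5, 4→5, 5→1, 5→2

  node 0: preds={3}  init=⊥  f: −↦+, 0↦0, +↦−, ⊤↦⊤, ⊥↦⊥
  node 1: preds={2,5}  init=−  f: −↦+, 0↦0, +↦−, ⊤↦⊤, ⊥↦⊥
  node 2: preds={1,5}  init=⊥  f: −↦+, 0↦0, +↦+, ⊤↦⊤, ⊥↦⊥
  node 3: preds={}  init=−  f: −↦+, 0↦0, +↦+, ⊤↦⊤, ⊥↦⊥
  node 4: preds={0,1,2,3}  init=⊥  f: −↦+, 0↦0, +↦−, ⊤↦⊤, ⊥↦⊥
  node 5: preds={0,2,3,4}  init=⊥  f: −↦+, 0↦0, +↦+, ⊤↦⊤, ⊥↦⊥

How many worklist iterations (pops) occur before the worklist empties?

11

Iteration log — 11 steps:
  step 1. node 0  ⊔preds=−  new=+  old=⊥  +wl: 
  step 2. node 1  ⊔preds=⊥  new=−  stable
  step 3. node 2  ⊔preds=−  new=+  old=⊥  +wl: 1
  step 4. node 3  ⊔preds=⊥  new=−  stable
  step 5. node 4  ⊔preds=⊤  new=⊤  old=⊥  +wl: 
  step 6. node 5  ⊔preds=⊤  new=⊤  old=⊥  +wl: 2
  step 7. node 1  ⊔preds=⊤  new=⊤  old=−  +wl: 4
  step 8. node 2  ⊔preds=⊤  new=⊤  old=+  +wl: 1,5
  step 9. node 4  ⊔preds=⊤  new=⊤  stable
  step 10. node 1  ⊔preds=⊤  new=⊤  stable
  step 11. node 5  ⊔preds=⊤  new=⊤  stable

Least fixpoint reached:
  node 0: +
  node 1: ⊤
  node 2: ⊤
  node 3: −
  node 4: ⊤
  node 5: ⊤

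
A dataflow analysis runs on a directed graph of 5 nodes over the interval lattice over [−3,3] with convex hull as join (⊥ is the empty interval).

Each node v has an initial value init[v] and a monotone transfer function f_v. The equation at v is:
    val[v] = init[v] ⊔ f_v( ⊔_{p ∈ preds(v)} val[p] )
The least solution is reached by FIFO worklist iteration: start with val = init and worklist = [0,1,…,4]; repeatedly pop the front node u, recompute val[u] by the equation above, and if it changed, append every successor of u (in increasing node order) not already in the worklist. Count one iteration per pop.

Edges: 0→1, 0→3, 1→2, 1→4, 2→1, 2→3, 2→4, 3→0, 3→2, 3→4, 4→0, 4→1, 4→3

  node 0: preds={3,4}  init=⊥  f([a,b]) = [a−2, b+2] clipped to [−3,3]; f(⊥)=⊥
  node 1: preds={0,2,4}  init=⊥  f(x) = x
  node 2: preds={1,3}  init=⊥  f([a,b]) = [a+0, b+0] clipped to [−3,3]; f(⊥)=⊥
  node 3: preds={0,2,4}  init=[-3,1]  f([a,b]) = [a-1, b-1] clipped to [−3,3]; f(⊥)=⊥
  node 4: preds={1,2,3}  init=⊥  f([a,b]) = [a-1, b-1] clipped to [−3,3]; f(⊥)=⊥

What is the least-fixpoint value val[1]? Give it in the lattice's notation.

[-3,3]

Worklist (9 pops):
  #1 pop 0: in=[-3,1] → [-3,3] (was ⊥); enqueue []
  #2 pop 1: in=[-3,3] → [-3,3] (was ⊥); enqueue []
  #3 pop 2: in=[-3,3] → [-3,3] (was ⊥); enqueue [1]
  #4 pop 3: in=[-3,3] → [-3,2] (was [-3,1]); enqueue [0,2]
  #5 pop 4: in=[-3,3] → [-3,2] (was ⊥); enqueue [3]
  #6 pop 1: in=[-3,3] → [-3,3] (no change)
  #7 pop 0: in=[-3,2] → [-3,3] (no change)
  #8 pop 2: in=[-3,3] → [-3,3] (no change)
  #9 pop 3: in=[-3,3] → [-3,2] (no change)

Fixpoint:
  val[0] = [-3,3]
  val[1] = [-3,3]
  val[2] = [-3,3]
  val[3] = [-3,2]
  val[4] = [-3,2]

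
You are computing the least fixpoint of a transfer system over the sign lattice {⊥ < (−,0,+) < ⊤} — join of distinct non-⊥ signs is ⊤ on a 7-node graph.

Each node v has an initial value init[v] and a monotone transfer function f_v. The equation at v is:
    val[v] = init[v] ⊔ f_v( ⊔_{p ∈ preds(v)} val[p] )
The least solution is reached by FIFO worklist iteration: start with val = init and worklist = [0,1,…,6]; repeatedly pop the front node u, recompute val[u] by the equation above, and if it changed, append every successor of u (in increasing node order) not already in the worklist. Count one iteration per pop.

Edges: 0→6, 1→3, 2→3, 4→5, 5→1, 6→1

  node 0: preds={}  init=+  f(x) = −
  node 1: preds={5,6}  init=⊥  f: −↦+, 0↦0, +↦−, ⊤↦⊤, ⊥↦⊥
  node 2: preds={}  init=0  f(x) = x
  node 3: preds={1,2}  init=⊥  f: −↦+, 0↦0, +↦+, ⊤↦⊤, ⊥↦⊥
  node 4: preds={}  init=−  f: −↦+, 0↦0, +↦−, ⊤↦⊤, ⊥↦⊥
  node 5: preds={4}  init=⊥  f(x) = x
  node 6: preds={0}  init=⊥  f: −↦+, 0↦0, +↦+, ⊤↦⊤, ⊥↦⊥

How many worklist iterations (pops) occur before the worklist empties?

Worklist (9 pops):
  #1 pop 0: in=⊥ → ⊤ (was +); enqueue []
  #2 pop 1: in=⊥ → ⊥ (no change)
  #3 pop 2: in=⊥ → 0 (no change)
  #4 pop 3: in=0 → 0 (was ⊥); enqueue []
  #5 pop 4: in=⊥ → − (no change)
  #6 pop 5: in=− → − (was ⊥); enqueue [1]
  #7 pop 6: in=⊤ → ⊤ (was ⊥); enqueue []
  #8 pop 1: in=⊤ → ⊤ (was ⊥); enqueue [3]
  #9 pop 3: in=⊤ → ⊤ (was 0); enqueue []

Fixpoint:
  val[0] = ⊤
  val[1] = ⊤
  val[2] = 0
  val[3] = ⊤
  val[4] = −
  val[5] = −
  val[6] = ⊤

9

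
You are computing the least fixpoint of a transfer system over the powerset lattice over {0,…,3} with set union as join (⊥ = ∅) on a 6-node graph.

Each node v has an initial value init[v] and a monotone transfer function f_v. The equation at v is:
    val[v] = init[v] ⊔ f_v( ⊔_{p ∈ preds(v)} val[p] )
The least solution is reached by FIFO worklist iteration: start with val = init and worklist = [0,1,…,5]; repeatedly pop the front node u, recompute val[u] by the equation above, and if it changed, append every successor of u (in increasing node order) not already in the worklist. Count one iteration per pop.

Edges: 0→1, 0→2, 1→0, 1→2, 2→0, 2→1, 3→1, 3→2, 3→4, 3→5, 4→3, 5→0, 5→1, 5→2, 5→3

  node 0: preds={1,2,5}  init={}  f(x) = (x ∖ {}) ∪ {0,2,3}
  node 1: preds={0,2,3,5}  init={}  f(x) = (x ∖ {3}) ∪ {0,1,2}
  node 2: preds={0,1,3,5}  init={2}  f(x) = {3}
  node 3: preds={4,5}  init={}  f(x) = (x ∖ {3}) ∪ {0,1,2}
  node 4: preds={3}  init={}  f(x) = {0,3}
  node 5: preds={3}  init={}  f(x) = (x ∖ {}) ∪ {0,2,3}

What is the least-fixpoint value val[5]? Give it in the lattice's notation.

Iteration log — 10 steps:
  step 1. node 0  ⊔preds={2}  new={0,2,3}  old={}  +wl: 
  step 2. node 1  ⊔preds={0,2,3}  new={0,1,2}  old={}  +wl: 0
  step 3. node 2  ⊔preds={0,1,2,3}  new={2,3}  old={2}  +wl: 1
  step 4. node 3  ⊔preds={}  new={0,1,2}  old={}  +wl: 2
  step 5. node 4  ⊔preds={0,1,2}  new={0,3}  old={}  +wl: 3
  step 6. node 5  ⊔preds={0,1,2}  new={0,1,2,3}  old={}  +wl: 
  step 7. node 0  ⊔preds={0,1,2,3}  new={0,1,2,3}  old={0,2,3}  +wl: 
  step 8. node 1  ⊔preds={0,1,2,3}  new={0,1,2}  stable
  step 9. node 2  ⊔preds={0,1,2,3}  new={2,3}  stable
  step 10. node 3  ⊔preds={0,1,2,3}  new={0,1,2}  stable

Least fixpoint reached:
  node 0: {0,1,2,3}
  node 1: {0,1,2}
  node 2: {2,3}
  node 3: {0,1,2}
  node 4: {0,3}
  node 5: {0,1,2,3}

{0,1,2,3}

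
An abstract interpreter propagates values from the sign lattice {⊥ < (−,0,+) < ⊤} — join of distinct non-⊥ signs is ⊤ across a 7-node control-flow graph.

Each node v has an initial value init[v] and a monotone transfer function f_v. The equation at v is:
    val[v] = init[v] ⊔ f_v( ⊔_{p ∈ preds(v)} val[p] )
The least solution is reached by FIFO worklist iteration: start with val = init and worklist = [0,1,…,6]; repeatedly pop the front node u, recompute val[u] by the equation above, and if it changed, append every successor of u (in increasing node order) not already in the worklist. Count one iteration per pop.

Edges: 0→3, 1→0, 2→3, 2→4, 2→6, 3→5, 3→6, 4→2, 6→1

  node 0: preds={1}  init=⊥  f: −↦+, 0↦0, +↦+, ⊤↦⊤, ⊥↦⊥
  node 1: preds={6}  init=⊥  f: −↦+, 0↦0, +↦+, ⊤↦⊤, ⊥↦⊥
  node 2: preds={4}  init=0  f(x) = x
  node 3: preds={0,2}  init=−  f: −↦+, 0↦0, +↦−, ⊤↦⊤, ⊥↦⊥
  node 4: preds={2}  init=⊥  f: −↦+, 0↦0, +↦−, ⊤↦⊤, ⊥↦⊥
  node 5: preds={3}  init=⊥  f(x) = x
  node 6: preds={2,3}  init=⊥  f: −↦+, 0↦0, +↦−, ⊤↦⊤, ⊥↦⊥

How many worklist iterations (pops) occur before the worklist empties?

Worklist (11 pops):
  #1 pop 0: in=⊥ → ⊥ (no change)
  #2 pop 1: in=⊥ → ⊥ (no change)
  #3 pop 2: in=⊥ → 0 (no change)
  #4 pop 3: in=0 → ⊤ (was −); enqueue []
  #5 pop 4: in=0 → 0 (was ⊥); enqueue [2]
  #6 pop 5: in=⊤ → ⊤ (was ⊥); enqueue []
  #7 pop 6: in=⊤ → ⊤ (was ⊥); enqueue [1]
  #8 pop 2: in=0 → 0 (no change)
  #9 pop 1: in=⊤ → ⊤ (was ⊥); enqueue [0]
  #10 pop 0: in=⊤ → ⊤ (was ⊥); enqueue [3]
  #11 pop 3: in=⊤ → ⊤ (no change)

Fixpoint:
  val[0] = ⊤
  val[1] = ⊤
  val[2] = 0
  val[3] = ⊤
  val[4] = 0
  val[5] = ⊤
  val[6] = ⊤

11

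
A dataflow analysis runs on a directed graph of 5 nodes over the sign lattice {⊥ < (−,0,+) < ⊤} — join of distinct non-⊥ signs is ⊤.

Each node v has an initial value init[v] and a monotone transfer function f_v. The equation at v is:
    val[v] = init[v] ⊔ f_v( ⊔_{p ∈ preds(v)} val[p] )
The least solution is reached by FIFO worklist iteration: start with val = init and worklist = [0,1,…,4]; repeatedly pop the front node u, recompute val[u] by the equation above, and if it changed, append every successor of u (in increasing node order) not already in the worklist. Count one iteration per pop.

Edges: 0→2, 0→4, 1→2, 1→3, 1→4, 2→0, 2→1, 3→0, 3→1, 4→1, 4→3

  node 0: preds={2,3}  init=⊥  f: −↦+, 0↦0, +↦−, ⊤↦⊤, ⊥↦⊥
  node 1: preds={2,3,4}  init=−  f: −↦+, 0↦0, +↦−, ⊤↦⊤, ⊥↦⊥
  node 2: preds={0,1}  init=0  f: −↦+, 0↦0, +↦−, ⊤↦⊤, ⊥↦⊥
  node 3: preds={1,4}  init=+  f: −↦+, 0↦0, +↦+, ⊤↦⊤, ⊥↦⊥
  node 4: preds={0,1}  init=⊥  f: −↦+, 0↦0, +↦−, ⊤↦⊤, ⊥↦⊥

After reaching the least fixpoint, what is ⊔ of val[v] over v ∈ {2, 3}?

⊤

Worklist (8 pops):
  #1 pop 0: in=⊤ → ⊤ (was ⊥); enqueue []
  #2 pop 1: in=⊤ → ⊤ (was −); enqueue []
  #3 pop 2: in=⊤ → ⊤ (was 0); enqueue [0,1]
  #4 pop 3: in=⊤ → ⊤ (was +); enqueue []
  #5 pop 4: in=⊤ → ⊤ (was ⊥); enqueue [3]
  #6 pop 0: in=⊤ → ⊤ (no change)
  #7 pop 1: in=⊤ → ⊤ (no change)
  #8 pop 3: in=⊤ → ⊤ (no change)

Fixpoint:
  val[0] = ⊤
  val[1] = ⊤
  val[2] = ⊤
  val[3] = ⊤
  val[4] = ⊤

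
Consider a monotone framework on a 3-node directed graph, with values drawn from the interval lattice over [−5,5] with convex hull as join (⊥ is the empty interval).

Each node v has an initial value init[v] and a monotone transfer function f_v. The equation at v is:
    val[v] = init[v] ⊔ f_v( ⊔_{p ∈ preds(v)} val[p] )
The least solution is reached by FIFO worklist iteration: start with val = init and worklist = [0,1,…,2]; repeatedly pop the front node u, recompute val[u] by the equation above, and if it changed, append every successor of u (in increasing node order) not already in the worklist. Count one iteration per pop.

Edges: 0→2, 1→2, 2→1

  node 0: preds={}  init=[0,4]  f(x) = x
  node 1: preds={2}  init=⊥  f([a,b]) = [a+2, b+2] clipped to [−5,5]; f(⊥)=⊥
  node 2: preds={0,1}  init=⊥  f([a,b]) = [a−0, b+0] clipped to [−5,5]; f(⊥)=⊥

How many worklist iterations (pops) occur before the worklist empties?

Iteration log — 6 steps:
  step 1. node 0  ⊔preds=⊥  new=[0,4]  stable
  step 2. node 1  ⊔preds=⊥  new=⊥  stable
  step 3. node 2  ⊔preds=[0,4]  new=[0,4]  old=⊥  +wl: 1
  step 4. node 1  ⊔preds=[0,4]  new=[2,5]  old=⊥  +wl: 2
  step 5. node 2  ⊔preds=[0,5]  new=[0,5]  old=[0,4]  +wl: 1
  step 6. node 1  ⊔preds=[0,5]  new=[2,5]  stable

Least fixpoint reached:
  node 0: [0,4]
  node 1: [2,5]
  node 2: [0,5]

6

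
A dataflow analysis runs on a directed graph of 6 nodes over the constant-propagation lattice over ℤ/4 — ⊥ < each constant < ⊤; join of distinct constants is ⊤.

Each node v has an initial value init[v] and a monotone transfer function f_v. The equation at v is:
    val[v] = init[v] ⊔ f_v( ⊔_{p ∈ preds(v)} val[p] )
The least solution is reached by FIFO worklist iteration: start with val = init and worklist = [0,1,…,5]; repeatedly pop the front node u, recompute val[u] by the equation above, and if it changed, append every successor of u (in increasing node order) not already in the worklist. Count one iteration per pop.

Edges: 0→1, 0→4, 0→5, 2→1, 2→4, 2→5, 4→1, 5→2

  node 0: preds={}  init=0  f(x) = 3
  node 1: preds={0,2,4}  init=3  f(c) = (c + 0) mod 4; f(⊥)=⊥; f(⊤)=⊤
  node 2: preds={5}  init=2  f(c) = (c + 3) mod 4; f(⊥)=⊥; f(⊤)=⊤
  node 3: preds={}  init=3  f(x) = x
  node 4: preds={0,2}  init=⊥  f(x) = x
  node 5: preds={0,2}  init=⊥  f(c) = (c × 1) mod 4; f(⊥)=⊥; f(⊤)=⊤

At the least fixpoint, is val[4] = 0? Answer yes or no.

no

Trace (11 dequeues):
  [1] u=0 | in ⊥ | out ⊤ | prev 0 | push {}
  [2] u=1 | in ⊤ | out ⊤ | prev 3 | push {}
  [3] u=2 | in ⊥ | out 2 | ==
  [4] u=3 | in ⊥ | out 3 | ==
  [5] u=4 | in ⊤ | out ⊤ | prev ⊥ | push {1}
  [6] u=5 | in ⊤ | out ⊤ | prev ⊥ | push {2}
  [7] u=1 | in ⊤ | out ⊤ | ==
  [8] u=2 | in ⊤ | out ⊤ | prev 2 | push {1,4,5}
  [9] u=1 | in ⊤ | out ⊤ | ==
  [10] u=4 | in ⊤ | out ⊤ | ==
  [11] u=5 | in ⊤ | out ⊤ | ==

Converged values:
  [0] ⊤
  [1] ⊤
  [2] ⊤
  [3] 3
  [4] ⊤
  [5] ⊤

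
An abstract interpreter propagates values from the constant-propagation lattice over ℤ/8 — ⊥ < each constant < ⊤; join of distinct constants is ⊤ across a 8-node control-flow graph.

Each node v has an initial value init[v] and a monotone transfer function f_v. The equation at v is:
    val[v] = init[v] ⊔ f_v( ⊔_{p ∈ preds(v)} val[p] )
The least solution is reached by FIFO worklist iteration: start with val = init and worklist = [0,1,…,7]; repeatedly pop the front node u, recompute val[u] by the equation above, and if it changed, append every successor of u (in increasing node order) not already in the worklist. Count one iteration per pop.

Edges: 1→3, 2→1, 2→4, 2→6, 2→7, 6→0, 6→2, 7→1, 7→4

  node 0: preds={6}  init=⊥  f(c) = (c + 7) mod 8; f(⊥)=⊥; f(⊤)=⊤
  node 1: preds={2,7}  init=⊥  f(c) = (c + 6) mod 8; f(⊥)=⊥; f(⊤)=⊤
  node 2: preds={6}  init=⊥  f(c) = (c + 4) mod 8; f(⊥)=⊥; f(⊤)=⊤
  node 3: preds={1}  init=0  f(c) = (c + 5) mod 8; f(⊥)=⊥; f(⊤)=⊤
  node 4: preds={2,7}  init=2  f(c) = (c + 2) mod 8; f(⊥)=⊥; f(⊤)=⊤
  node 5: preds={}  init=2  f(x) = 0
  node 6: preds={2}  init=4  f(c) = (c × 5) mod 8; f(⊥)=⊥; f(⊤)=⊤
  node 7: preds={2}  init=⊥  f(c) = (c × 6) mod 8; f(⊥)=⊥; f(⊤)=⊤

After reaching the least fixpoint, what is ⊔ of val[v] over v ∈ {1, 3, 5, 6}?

Iteration log — 19 steps:
  step 1. node 0  ⊔preds=4  new=3  old=⊥  +wl: 
  step 2. node 1  ⊔preds=⊥  new=⊥  stable
  step 3. node 2  ⊔preds=4  new=0  old=⊥  +wl: 1
  step 4. node 3  ⊔preds=⊥  new=0  stable
  step 5. node 4  ⊔preds=0  new=2  stable
  step 6. node 5  ⊔preds=⊥  new=⊤  old=2  +wl: 
  step 7. node 6  ⊔preds=0  new=⊤  old=4  +wl: 0,2
  step 8. node 7  ⊔preds=0  new=0  old=⊥  +wl: 4
  step 9. node 1  ⊔preds=0  new=6  old=⊥  +wl: 3
  step 10. node 0  ⊔preds=⊤  new=⊤  old=3  +wl: 
  step 11. node 2  ⊔preds=⊤  new=⊤  old=0  +wl: 1,6,7
  step 12. node 4  ⊔preds=⊤  new=⊤  old=2  +wl: 
  step 13. node 3  ⊔preds=6  new=⊤  old=0  +wl: 
  step 14. node 1  ⊔preds=⊤  new=⊤  old=6  +wl: 3
  step 15. node 6  ⊔preds=⊤  new=⊤  stable
  step 16. node 7  ⊔preds=⊤  new=⊤  old=0  +wl: 1,4
  step 17. node 3  ⊔preds=⊤  new=⊤  stable
  step 18. node 1  ⊔preds=⊤  new=⊤  stable
  step 19. node 4  ⊔preds=⊤  new=⊤  stable

Least fixpoint reached:
  node 0: ⊤
  node 1: ⊤
  node 2: ⊤
  node 3: ⊤
  node 4: ⊤
  node 5: ⊤
  node 6: ⊤
  node 7: ⊤

⊤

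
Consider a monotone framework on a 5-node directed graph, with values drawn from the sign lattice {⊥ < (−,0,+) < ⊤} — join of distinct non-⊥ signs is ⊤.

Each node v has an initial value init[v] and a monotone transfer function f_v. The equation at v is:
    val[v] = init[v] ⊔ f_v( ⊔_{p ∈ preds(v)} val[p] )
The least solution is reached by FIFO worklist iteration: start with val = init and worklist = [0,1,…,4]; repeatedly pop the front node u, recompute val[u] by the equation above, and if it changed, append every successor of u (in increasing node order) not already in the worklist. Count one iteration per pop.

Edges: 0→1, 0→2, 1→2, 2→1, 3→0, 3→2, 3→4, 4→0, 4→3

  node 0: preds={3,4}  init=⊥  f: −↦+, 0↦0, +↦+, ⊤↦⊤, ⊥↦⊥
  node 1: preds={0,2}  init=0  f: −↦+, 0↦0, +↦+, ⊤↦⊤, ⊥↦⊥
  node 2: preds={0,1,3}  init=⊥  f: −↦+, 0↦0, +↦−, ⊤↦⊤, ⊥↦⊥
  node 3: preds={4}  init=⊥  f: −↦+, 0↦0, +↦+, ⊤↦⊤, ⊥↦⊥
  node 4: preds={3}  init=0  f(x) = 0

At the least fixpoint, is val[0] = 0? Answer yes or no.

Worklist (8 pops):
  #1 pop 0: in=0 → 0 (was ⊥); enqueue []
  #2 pop 1: in=0 → 0 (no change)
  #3 pop 2: in=0 → 0 (was ⊥); enqueue [1]
  #4 pop 3: in=0 → 0 (was ⊥); enqueue [0,2]
  #5 pop 4: in=0 → 0 (no change)
  #6 pop 1: in=0 → 0 (no change)
  #7 pop 0: in=0 → 0 (no change)
  #8 pop 2: in=0 → 0 (no change)

Fixpoint:
  val[0] = 0
  val[1] = 0
  val[2] = 0
  val[3] = 0
  val[4] = 0

yes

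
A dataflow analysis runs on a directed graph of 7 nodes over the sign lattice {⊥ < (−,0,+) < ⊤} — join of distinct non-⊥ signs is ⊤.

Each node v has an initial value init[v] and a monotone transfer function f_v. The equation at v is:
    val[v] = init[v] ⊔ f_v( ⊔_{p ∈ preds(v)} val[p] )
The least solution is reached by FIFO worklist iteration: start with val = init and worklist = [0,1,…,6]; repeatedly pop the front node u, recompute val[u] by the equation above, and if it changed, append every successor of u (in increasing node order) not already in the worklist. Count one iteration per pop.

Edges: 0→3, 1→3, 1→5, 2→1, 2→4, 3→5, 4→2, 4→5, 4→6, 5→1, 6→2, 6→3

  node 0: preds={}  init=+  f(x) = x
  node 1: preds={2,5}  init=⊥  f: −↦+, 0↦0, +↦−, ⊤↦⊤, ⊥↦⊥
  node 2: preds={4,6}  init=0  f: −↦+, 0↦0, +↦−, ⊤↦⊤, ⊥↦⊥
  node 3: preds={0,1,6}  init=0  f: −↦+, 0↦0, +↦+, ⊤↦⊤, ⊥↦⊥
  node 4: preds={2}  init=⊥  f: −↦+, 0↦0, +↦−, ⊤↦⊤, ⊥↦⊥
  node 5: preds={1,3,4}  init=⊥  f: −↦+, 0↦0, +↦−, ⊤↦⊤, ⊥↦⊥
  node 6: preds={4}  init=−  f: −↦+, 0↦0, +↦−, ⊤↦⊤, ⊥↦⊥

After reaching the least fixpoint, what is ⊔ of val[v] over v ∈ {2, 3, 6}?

⊤

Iteration log — 11 steps:
  step 1. node 0  ⊔preds=⊥  new=+  stable
  step 2. node 1  ⊔preds=0  new=0  old=⊥  +wl: 
  step 3. node 2  ⊔preds=−  new=⊤  old=0  +wl: 1
  step 4. node 3  ⊔preds=⊤  new=⊤  old=0  +wl: 
  step 5. node 4  ⊔preds=⊤  new=⊤  old=⊥  +wl: 2
  step 6. node 5  ⊔preds=⊤  new=⊤  old=⊥  +wl: 
  step 7. node 6  ⊔preds=⊤  new=⊤  old=−  +wl: 3
  step 8. node 1  ⊔preds=⊤  new=⊤  old=0  +wl: 5
  step 9. node 2  ⊔preds=⊤  new=⊤  stable
  step 10. node 3  ⊔preds=⊤  new=⊤  stable
  step 11. node 5  ⊔preds=⊤  new=⊤  stable

Least fixpoint reached:
  node 0: +
  node 1: ⊤
  node 2: ⊤
  node 3: ⊤
  node 4: ⊤
  node 5: ⊤
  node 6: ⊤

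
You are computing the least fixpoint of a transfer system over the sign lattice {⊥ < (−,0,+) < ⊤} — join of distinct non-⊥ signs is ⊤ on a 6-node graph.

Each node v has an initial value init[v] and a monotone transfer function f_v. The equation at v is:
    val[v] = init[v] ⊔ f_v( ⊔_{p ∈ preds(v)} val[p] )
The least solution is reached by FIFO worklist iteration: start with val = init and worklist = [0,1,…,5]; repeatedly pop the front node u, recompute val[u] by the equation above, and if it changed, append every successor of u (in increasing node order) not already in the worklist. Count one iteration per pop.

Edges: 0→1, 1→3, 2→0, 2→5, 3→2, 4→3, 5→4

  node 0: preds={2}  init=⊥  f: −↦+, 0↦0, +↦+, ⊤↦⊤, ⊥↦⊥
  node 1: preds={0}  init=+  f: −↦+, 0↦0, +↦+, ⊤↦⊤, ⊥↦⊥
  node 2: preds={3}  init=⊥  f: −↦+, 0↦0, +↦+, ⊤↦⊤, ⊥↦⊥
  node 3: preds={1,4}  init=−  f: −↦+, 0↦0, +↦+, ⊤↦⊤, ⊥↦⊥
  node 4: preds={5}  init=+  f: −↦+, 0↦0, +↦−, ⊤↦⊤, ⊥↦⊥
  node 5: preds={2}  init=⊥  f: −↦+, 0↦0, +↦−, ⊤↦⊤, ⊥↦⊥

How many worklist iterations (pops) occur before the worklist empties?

Trace (15 dequeues):
  [1] u=0 | in ⊥ | out ⊥ | ==
  [2] u=1 | in ⊥ | out + | ==
  [3] u=2 | in − | out + | prev ⊥ | push {0}
  [4] u=3 | in + | out ⊤ | prev − | push {2}
  [5] u=4 | in ⊥ | out + | ==
  [6] u=5 | in + | out − | prev ⊥ | push {4}
  [7] u=0 | in + | out + | prev ⊥ | push {1}
  [8] u=2 | in ⊤ | out ⊤ | prev + | push {0,5}
  [9] u=4 | in − | out + | ==
  [10] u=1 | in + | out + | ==
  [11] u=0 | in ⊤ | out ⊤ | prev + | push {1}
  [12] u=5 | in ⊤ | out ⊤ | prev − | push {4}
  [13] u=1 | in ⊤ | out ⊤ | prev + | push {3}
  [14] u=4 | in ⊤ | out ⊤ | prev + | push {}
  [15] u=3 | in ⊤ | out ⊤ | ==

Converged values:
  [0] ⊤
  [1] ⊤
  [2] ⊤
  [3] ⊤
  [4] ⊤
  [5] ⊤

15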